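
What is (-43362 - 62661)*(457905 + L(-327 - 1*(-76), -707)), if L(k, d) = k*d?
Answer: -67362985326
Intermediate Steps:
L(k, d) = d*k
(-43362 - 62661)*(457905 + L(-327 - 1*(-76), -707)) = (-43362 - 62661)*(457905 - 707*(-327 - 1*(-76))) = -106023*(457905 - 707*(-327 + 76)) = -106023*(457905 - 707*(-251)) = -106023*(457905 + 177457) = -106023*635362 = -67362985326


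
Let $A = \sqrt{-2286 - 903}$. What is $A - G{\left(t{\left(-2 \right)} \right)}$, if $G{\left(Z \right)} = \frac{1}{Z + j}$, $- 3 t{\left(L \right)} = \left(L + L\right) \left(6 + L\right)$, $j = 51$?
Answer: $- \frac{3}{169} + i \sqrt{3189} \approx -0.017751 + 56.471 i$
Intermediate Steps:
$t{\left(L \right)} = - \frac{2 L \left(6 + L\right)}{3}$ ($t{\left(L \right)} = - \frac{\left(L + L\right) \left(6 + L\right)}{3} = - \frac{2 L \left(6 + L\right)}{3}$)
$A = i \sqrt{3189}$ ($A = \sqrt{-3189} = i \sqrt{3189} \approx 56.471 i$)
$G{\left(Z \right)} = \frac{1}{51 + Z}$ ($G{\left(Z \right)} = \frac{1}{Z + 51} = \frac{1}{51 + Z}$)
$A - G{\left(t{\left(-2 \right)} \right)} = i \sqrt{3189} - \frac{1}{51 - - \frac{4 \left(6 - 2\right)}{3}} = i \sqrt{3189} - \frac{1}{51 - \left(- \frac{4}{3}\right) 4} = i \sqrt{3189} - \frac{1}{51 + \frac{16}{3}} = i \sqrt{3189} - \frac{1}{\frac{169}{3}} = i \sqrt{3189} - \frac{3}{169} = - \frac{3}{169} + i \sqrt{3189}$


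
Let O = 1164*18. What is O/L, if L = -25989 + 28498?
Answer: 20952/2509 ≈ 8.3507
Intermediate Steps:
O = 20952
L = 2509
O/L = 20952/2509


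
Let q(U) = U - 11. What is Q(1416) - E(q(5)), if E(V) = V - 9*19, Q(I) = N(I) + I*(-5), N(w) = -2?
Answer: -6905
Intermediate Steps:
q(U) = -11 + U
Q(I) = -2 - 5*I (Q(I) = -2 + I*(-5) = -2 - 5*I)
E(V) = -171 + V (E(V) = V - 171 = -171 + V)
Q(1416) - E(q(5)) = (-2 - 5*1416) - (-171 + (-11 + 5)) = (-2 - 7080) - (-171 - 6) = -7082 - 1*(-177) = -7082 + 177 = -6905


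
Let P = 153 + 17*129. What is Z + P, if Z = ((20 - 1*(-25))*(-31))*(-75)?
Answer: 106971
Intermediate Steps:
Z = 104625 (Z = ((20 + 25)*(-31))*(-75) = (45*(-31))*(-75) = -1395*(-75) = 104625)
P = 2346 (P = 153 + 2193 = 2346)
Z + P = 104625 + 2346 = 106971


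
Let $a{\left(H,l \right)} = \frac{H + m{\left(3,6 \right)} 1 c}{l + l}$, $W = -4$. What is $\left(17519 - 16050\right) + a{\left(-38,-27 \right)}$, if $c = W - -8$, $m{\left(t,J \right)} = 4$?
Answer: $\frac{39674}{27} \approx 1469.4$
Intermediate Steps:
$c = 4$ ($c = -4 - -8 = -4 + 8 = 4$)
$a{\left(H,l \right)} = \frac{16 + H}{2 l}$ ($a{\left(H,l \right)} = \frac{H + 4 \cdot 1 \cdot 4}{l + l} = \frac{H + 4 \cdot 4}{2 l} = \left(H + 16\right) \frac{1}{2 l} = \left(16 + H\right) \frac{1}{2 l} = \frac{16 + H}{2 l}$)
$\left(17519 - 16050\right) + a{\left(-38,-27 \right)} = \left(17519 - 16050\right) + \frac{16 - 38}{2 \left(-27\right)} = 1469 + \frac{1}{2} \left(- \frac{1}{27}\right) \left(-22\right) = 1469 + \frac{11}{27} = \frac{39674}{27}$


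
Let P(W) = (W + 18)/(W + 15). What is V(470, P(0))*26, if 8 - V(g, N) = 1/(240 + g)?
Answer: 73827/355 ≈ 207.96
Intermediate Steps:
P(W) = (18 + W)/(15 + W)
V(g, N) = 8 - 1/(240 + g)
V(470, P(0))*26 = ((1919 + 8*470)/(240 + 470))*26 = ((1919 + 3760)/710)*26 = ((1/710)*5679)*26 = (5679/710)*26 = 73827/355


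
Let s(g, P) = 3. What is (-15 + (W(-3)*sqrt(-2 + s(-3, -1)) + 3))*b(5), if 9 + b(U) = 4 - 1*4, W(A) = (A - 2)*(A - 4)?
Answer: -207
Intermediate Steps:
W(A) = (-4 + A)*(-2 + A) (W(A) = (-2 + A)*(-4 + A) = (-4 + A)*(-2 + A))
b(U) = -9 (b(U) = -9 + (4 - 1*4) = -9 + (4 - 4) = -9 + 0 = -9)
(-15 + (W(-3)*sqrt(-2 + s(-3, -1)) + 3))*b(5) = (-15 + ((8 + (-3)**2 - 6*(-3))*sqrt(-2 + 3) + 3))*(-9) = (-15 + ((8 + 9 + 18)*sqrt(1) + 3))*(-9) = (-15 + (35*1 + 3))*(-9) = (-15 + (35 + 3))*(-9) = (-15 + 38)*(-9) = 23*(-9) = -207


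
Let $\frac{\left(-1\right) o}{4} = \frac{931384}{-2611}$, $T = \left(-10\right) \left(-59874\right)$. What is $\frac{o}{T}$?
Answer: $\frac{931384}{390827535} \approx 0.0023831$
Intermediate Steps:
$T = 598740$
$o = \frac{3725536}{2611}$ ($o = - 4 \frac{931384}{-2611} = - 4 \cdot 931384 \left(- \frac{1}{2611}\right) = \left(-4\right) \left(- \frac{931384}{2611}\right) = \frac{3725536}{2611} \approx 1426.9$)
$\frac{o}{T} = \frac{3725536}{2611 \cdot 598740} = \frac{3725536}{2611} \cdot \frac{1}{598740} = \frac{931384}{390827535}$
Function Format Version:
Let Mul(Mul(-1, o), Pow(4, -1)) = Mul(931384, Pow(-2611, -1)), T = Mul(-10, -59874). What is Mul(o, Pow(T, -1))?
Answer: Rational(931384, 390827535) ≈ 0.0023831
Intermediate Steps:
T = 598740
o = Rational(3725536, 2611) (o = Mul(-4, Mul(931384, Pow(-2611, -1))) = Mul(-4, Mul(931384, Rational(-1, 2611))) = Mul(-4, Rational(-931384, 2611)) = Rational(3725536, 2611) ≈ 1426.9)
Mul(o, Pow(T, -1)) = Mul(Rational(3725536, 2611), Pow(598740, -1)) = Mul(Rational(3725536, 2611), Rational(1, 598740)) = Rational(931384, 390827535)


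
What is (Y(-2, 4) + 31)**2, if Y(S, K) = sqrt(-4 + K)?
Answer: 961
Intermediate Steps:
(Y(-2, 4) + 31)**2 = (sqrt(-4 + 4) + 31)**2 = (sqrt(0) + 31)**2 = (0 + 31)**2 = 31**2 = 961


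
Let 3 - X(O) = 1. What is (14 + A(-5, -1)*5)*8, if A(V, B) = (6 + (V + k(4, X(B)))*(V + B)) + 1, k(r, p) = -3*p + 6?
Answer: 1592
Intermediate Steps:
X(O) = 2 (X(O) = 3 - 1*1 = 3 - 1 = 2)
k(r, p) = 6 - 3*p
A(V, B) = 7 + V*(B + V) (A(V, B) = (6 + (V + (6 - 3*2))*(V + B)) + 1 = (6 + (V + (6 - 6))*(B + V)) + 1 = (6 + (V + 0)*(B + V)) + 1 = (6 + V*(B + V)) + 1 = 7 + V*(B + V))
(14 + A(-5, -1)*5)*8 = (14 + (7 + (-5)² - 1*(-5))*5)*8 = (14 + (7 + 25 + 5)*5)*8 = (14 + 37*5)*8 = (14 + 185)*8 = 199*8 = 1592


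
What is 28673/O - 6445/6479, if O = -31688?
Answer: -390001527/205306552 ≈ -1.8996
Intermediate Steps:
28673/O - 6445/6479 = 28673/(-31688) - 6445/6479 = 28673*(-1/31688) - 6445*1/6479 = -28673/31688 - 6445/6479 = -390001527/205306552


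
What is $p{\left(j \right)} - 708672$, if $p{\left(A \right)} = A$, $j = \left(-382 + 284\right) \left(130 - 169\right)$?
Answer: $-704850$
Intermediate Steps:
$j = 3822$ ($j = \left(-98\right) \left(-39\right) = 3822$)
$p{\left(j \right)} - 708672 = 3822 - 708672 = -704850$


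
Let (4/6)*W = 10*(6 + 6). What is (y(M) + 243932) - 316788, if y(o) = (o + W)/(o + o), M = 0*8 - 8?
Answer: -291467/4 ≈ -72867.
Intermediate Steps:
M = -8 (M = 0 - 8 = -8)
W = 180 (W = 3*(10*(6 + 6))/2 = 3*(10*12)/2 = (3/2)*120 = 180)
y(o) = (180 + o)/(2*o) (y(o) = (o + 180)/(o + o) = (180 + o)/((2*o)) = (180 + o)*(1/(2*o)) = (180 + o)/(2*o))
(y(M) + 243932) - 316788 = ((1/2)*(180 - 8)/(-8) + 243932) - 316788 = ((1/2)*(-1/8)*172 + 243932) - 316788 = (-43/4 + 243932) - 316788 = 975685/4 - 316788 = -291467/4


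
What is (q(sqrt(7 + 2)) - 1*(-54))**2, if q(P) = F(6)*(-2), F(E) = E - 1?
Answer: 1936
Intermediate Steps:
F(E) = -1 + E
q(P) = -10 (q(P) = (-1 + 6)*(-2) = 5*(-2) = -10)
(q(sqrt(7 + 2)) - 1*(-54))**2 = (-10 - 1*(-54))**2 = (-10 + 54)**2 = 44**2 = 1936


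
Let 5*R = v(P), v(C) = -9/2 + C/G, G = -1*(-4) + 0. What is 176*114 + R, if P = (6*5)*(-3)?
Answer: 100293/5 ≈ 20059.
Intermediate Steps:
P = -90 (P = 30*(-3) = -90)
G = 4 (G = 4 + 0 = 4)
v(C) = -9/2 + C/4
R = -27/5 (R = (-9/2 + (¼)*(-90))/5 = (-9/2 - 45/2)/5 = (⅕)*(-27) = -27/5 ≈ -5.4000)
176*114 + R = 176*114 - 27/5 = 20064 - 27/5 = 100293/5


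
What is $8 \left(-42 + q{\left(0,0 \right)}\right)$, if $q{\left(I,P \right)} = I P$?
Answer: $-336$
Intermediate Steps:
$8 \left(-42 + q{\left(0,0 \right)}\right) = 8 \left(-42 + 0 \cdot 0\right) = 8 \left(-42 + 0\right) = 8 \left(-42\right) = -336$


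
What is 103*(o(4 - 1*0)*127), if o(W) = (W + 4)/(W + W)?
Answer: 13081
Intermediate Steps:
o(W) = (4 + W)/(2*W) (o(W) = (4 + W)/((2*W)) = (4 + W)*(1/(2*W)) = (4 + W)/(2*W))
103*(o(4 - 1*0)*127) = 103*(((4 + (4 - 1*0))/(2*(4 - 1*0)))*127) = 103*(((4 + (4 + 0))/(2*(4 + 0)))*127) = 103*(((½)*(4 + 4)/4)*127) = 103*(((½)*(¼)*8)*127) = 103*(1*127) = 103*127 = 13081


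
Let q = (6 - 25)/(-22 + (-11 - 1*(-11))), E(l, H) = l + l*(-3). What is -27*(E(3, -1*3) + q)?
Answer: 3051/22 ≈ 138.68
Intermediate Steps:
E(l, H) = -2*l (E(l, H) = l - 3*l = -2*l)
q = 19/22 (q = -19/(-22 + (-11 + 11)) = -19/(-22 + 0) = -19/(-22) = -19*(-1/22) = 19/22 ≈ 0.86364)
-27*(E(3, -1*3) + q) = -27*(-2*3 + 19/22) = -27*(-6 + 19/22) = -27*(-113/22) = 3051/22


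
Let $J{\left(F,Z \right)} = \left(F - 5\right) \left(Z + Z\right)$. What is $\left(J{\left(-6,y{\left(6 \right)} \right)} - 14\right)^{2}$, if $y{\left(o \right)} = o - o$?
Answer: $196$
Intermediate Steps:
$y{\left(o \right)} = 0$
$J{\left(F,Z \right)} = 2 Z \left(-5 + F\right)$ ($J{\left(F,Z \right)} = \left(-5 + F\right) 2 Z = 2 Z \left(-5 + F\right)$)
$\left(J{\left(-6,y{\left(6 \right)} \right)} - 14\right)^{2} = \left(2 \cdot 0 \left(-5 - 6\right) - 14\right)^{2} = \left(2 \cdot 0 \left(-11\right) - 14\right)^{2} = \left(0 - 14\right)^{2} = \left(-14\right)^{2} = 196$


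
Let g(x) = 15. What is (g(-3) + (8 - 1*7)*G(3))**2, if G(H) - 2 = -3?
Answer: 196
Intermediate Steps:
G(H) = -1 (G(H) = 2 - 3 = -1)
(g(-3) + (8 - 1*7)*G(3))**2 = (15 + (8 - 1*7)*(-1))**2 = (15 + (8 - 7)*(-1))**2 = (15 + 1*(-1))**2 = (15 - 1)**2 = 14**2 = 196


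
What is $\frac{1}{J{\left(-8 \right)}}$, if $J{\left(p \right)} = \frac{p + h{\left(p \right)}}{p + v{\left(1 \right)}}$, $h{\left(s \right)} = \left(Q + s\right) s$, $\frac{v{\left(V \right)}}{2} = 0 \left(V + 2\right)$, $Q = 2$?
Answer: $- \frac{1}{5} \approx -0.2$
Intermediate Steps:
$v{\left(V \right)} = 0$ ($v{\left(V \right)} = 2 \cdot 0 \left(V + 2\right) = 2 \cdot 0 \left(2 + V\right) = 2 \cdot 0 = 0$)
$h{\left(s \right)} = s \left(2 + s\right)$ ($h{\left(s \right)} = \left(2 + s\right) s = s \left(2 + s\right)$)
$J{\left(p \right)} = \frac{p + p \left(2 + p\right)}{p}$ ($J{\left(p \right)} = \frac{p + p \left(2 + p\right)}{p + 0} = \frac{p + p \left(2 + p\right)}{p}$)
$\frac{1}{J{\left(-8 \right)}} = \frac{1}{3 - 8} = \frac{1}{-5} = - \frac{1}{5}$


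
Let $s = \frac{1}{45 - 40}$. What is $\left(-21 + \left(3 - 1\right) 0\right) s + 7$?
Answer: $\frac{14}{5} \approx 2.8$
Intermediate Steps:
$s = \frac{1}{5} \approx 0.2$
$\left(-21 + \left(3 - 1\right) 0\right) s + 7 = \left(-21 + \left(3 - 1\right) 0\right) \frac{1}{5} + 7 = \left(-21 + 2 \cdot 0\right) \frac{1}{5} + 7 = \left(-21 + 0\right) \frac{1}{5} + 7 = \left(-21\right) \frac{1}{5} + 7 = - \frac{21}{5} + 7 = \frac{14}{5}$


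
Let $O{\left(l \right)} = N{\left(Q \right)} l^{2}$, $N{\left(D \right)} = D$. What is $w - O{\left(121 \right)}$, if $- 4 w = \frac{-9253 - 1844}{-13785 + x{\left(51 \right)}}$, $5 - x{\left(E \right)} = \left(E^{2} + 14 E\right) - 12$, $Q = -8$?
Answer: $\frac{8003579399}{68332} \approx 1.1713 \cdot 10^{5}$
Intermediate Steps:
$O{\left(l \right)} = - 8 l^{2}$
$x{\left(E \right)} = 17 - E^{2} - 14 E$ ($x{\left(E \right)} = 5 - \left(\left(E^{2} + 14 E\right) - 12\right) = 5 - \left(-12 + E^{2} + 14 E\right) = 17 - E^{2} - 14 E$)
$w = - \frac{11097}{68332}$ ($w = - \frac{\left(-9253 - 1844\right) \frac{1}{-13785 - 3298}}{4} = - \frac{\left(-11097\right) \frac{1}{-13785 - 3298}}{4} = - \frac{\left(-11097\right) \frac{1}{-17083}}{4} = - \frac{\left(-11097\right) \left(- \frac{1}{17083}\right)}{4} = \left(- \frac{1}{4}\right) \frac{11097}{17083} = - \frac{11097}{68332} \approx -0.1624$)
$w - O{\left(121 \right)} = - \frac{11097}{68332} - - 8 \cdot 121^{2} = - \frac{11097}{68332} - \left(-8\right) 14641 = - \frac{11097}{68332} - -117128 = - \frac{11097}{68332} + 117128 = \frac{8003579399}{68332}$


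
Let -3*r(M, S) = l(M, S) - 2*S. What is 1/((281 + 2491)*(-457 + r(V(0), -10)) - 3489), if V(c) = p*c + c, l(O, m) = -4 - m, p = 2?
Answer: -1/1294317 ≈ -7.7261e-7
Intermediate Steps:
V(c) = 3*c (V(c) = 2*c + c = 3*c)
r(M, S) = 4/3 + S (r(M, S) = -((-4 - S) - 2*S)/3 = -(-4 - 3*S)/3 = 4/3 + S)
1/((281 + 2491)*(-457 + r(V(0), -10)) - 3489) = 1/((281 + 2491)*(-457 + (4/3 - 10)) - 3489) = 1/(2772*(-457 - 26/3) - 3489) = 1/(2772*(-1397/3) - 3489) = 1/(-1290828 - 3489) = 1/(-1294317) = -1/1294317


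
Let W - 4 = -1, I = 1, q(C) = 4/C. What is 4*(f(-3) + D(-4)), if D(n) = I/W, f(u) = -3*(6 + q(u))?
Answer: -164/3 ≈ -54.667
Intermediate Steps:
f(u) = -18 - 12/u (f(u) = -3*(6 + 4/u) = -18 - 12/u)
W = 3 (W = 4 - 1 = 3)
D(n) = ⅓ (D(n) = 1/3 = 1*(⅓) = ⅓)
4*(f(-3) + D(-4)) = 4*((-18 - 12/(-3)) + ⅓) = 4*((-18 - 12*(-⅓)) + ⅓) = 4*((-18 + 4) + ⅓) = 4*(-14 + ⅓) = 4*(-41/3) = -164/3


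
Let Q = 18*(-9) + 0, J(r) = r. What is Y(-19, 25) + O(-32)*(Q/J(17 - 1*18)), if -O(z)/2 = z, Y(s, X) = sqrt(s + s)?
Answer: 10368 + I*sqrt(38) ≈ 10368.0 + 6.1644*I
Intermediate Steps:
Y(s, X) = sqrt(2)*sqrt(s) (Y(s, X) = sqrt(2*s) = sqrt(2)*sqrt(s))
Q = -162 (Q = -162 + 0 = -162)
O(z) = -2*z
Y(-19, 25) + O(-32)*(Q/J(17 - 1*18)) = sqrt(2)*sqrt(-19) + (-2*(-32))*(-162/(17 - 1*18)) = sqrt(2)*(I*sqrt(19)) + 64*(-162/(17 - 18)) = I*sqrt(38) + 64*(-162/(-1)) = I*sqrt(38) + 64*(-162*(-1)) = I*sqrt(38) + 64*162 = I*sqrt(38) + 10368 = 10368 + I*sqrt(38)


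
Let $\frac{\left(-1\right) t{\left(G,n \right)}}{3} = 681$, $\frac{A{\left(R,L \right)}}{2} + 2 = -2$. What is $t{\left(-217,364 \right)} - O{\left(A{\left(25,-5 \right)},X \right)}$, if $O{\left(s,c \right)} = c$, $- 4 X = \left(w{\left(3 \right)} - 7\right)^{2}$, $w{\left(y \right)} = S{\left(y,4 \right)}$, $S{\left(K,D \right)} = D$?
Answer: $- \frac{8163}{4} \approx -2040.8$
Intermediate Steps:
$A{\left(R,L \right)} = -8$ ($A{\left(R,L \right)} = -4 + 2 \left(-2\right) = -4 - 4 = -8$)
$t{\left(G,n \right)} = -2043$ ($t{\left(G,n \right)} = \left(-3\right) 681 = -2043$)
$w{\left(y \right)} = 4$
$X = - \frac{9}{4}$ ($X = - \frac{\left(4 - 7\right)^{2}}{4} = - \frac{\left(-3\right)^{2}}{4} = \left(- \frac{1}{4}\right) 9 = - \frac{9}{4} \approx -2.25$)
$t{\left(-217,364 \right)} - O{\left(A{\left(25,-5 \right)},X \right)} = -2043 - - \frac{9}{4} = -2043 + \frac{9}{4} = - \frac{8163}{4}$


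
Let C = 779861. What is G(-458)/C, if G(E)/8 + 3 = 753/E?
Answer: -8508/178588169 ≈ -4.7640e-5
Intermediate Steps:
G(E) = -24 + 6024/E (G(E) = -24 + 8*(753/E) = -24 + 6024/E)
G(-458)/C = (-24 + 6024/(-458))/779861 = (-24 + 6024*(-1/458))*(1/779861) = (-24 - 3012/229)*(1/779861) = -8508/229*1/779861 = -8508/178588169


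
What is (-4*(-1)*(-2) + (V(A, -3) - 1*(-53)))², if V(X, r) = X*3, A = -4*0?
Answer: 2025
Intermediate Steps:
A = 0
V(X, r) = 3*X
(-4*(-1)*(-2) + (V(A, -3) - 1*(-53)))² = (-4*(-1)*(-2) + (3*0 - 1*(-53)))² = (4*(-2) + (0 + 53))² = (-8 + 53)² = 45² = 2025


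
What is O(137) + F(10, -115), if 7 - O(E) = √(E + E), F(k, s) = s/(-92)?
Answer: 33/4 - √274 ≈ -8.3029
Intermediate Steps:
F(k, s) = -s/92 (F(k, s) = s*(-1/92) = -s/92)
O(E) = 7 - √2*√E (O(E) = 7 - √(E + E) = 7 - √(2*E) = 7 - √2*√E)
O(137) + F(10, -115) = (7 - √2*√137) - 1/92*(-115) = (7 - √274) + 5/4 = 33/4 - √274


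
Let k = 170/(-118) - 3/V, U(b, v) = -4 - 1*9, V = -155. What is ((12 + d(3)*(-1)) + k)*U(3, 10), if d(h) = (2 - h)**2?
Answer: -1138761/9145 ≈ -124.52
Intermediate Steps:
U(b, v) = -13 (U(b, v) = -4 - 9 = -13)
k = -12998/9145 (k = 170/(-118) - 3/(-155) = 170*(-1/118) - 3*(-1/155) = -85/59 + 3/155 = -12998/9145 ≈ -1.4213)
((12 + d(3)*(-1)) + k)*U(3, 10) = ((12 + (-2 + 3)**2*(-1)) - 12998/9145)*(-13) = ((12 + 1**2*(-1)) - 12998/9145)*(-13) = ((12 + 1*(-1)) - 12998/9145)*(-13) = ((12 - 1) - 12998/9145)*(-13) = (11 - 12998/9145)*(-13) = (87597/9145)*(-13) = -1138761/9145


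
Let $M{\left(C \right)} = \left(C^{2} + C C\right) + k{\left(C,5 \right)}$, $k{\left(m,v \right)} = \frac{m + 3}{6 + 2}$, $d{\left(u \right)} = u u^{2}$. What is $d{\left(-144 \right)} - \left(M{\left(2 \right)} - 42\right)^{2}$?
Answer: $- \frac{191174265}{64} \approx -2.9871 \cdot 10^{6}$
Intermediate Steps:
$d{\left(u \right)} = u^{3}$
$k{\left(m,v \right)} = \frac{3}{8} + \frac{m}{8}$ ($k{\left(m,v \right)} = \frac{3 + m}{8} = \left(3 + m\right) \frac{1}{8} = \frac{3}{8} + \frac{m}{8}$)
$M{\left(C \right)} = \frac{3}{8} + 2 C^{2} + \frac{C}{8}$ ($M{\left(C \right)} = \left(C^{2} + C C\right) + \left(\frac{3}{8} + \frac{C}{8}\right) = \left(C^{2} + C^{2}\right) + \left(\frac{3}{8} + \frac{C}{8}\right) = 2 C^{2} + \left(\frac{3}{8} + \frac{C}{8}\right) = \frac{3}{8} + 2 C^{2} + \frac{C}{8}$)
$d{\left(-144 \right)} - \left(M{\left(2 \right)} - 42\right)^{2} = \left(-144\right)^{3} - \left(\left(\frac{3}{8} + 2 \cdot 2^{2} + \frac{1}{8} \cdot 2\right) - 42\right)^{2} = -2985984 - \left(\left(\frac{3}{8} + 2 \cdot 4 + \frac{1}{4}\right) - 42\right)^{2} = -2985984 - \left(\left(\frac{3}{8} + 8 + \frac{1}{4}\right) - 42\right)^{2} = -2985984 - \left(\frac{69}{8} - 42\right)^{2} = -2985984 - \left(- \frac{267}{8}\right)^{2} = -2985984 - \frac{71289}{64} = - \frac{191174265}{64}$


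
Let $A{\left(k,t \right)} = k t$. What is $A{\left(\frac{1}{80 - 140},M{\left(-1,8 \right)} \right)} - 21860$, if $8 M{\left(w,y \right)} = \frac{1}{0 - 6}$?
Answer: $- \frac{62956799}{2880} \approx -21860.0$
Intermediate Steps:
$M{\left(w,y \right)} = - \frac{1}{48}$ ($M{\left(w,y \right)} = \frac{1}{8 \left(0 - 6\right)} = \frac{1}{8 \left(-6\right)} = \frac{1}{8} \left(- \frac{1}{6}\right) = - \frac{1}{48}$)
$A{\left(\frac{1}{80 - 140},M{\left(-1,8 \right)} \right)} - 21860 = \frac{1}{80 - 140} \left(- \frac{1}{48}\right) - 21860 = \frac{1}{-60} \left(- \frac{1}{48}\right) - 21860 = \left(- \frac{1}{60}\right) \left(- \frac{1}{48}\right) - 21860 = \frac{1}{2880} - 21860 = - \frac{62956799}{2880}$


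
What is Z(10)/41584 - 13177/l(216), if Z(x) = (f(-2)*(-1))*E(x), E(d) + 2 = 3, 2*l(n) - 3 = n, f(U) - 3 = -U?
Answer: -1095905831/9106896 ≈ -120.34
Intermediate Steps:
f(U) = 3 - U
l(n) = 3/2 + n/2
E(d) = 1 (E(d) = -2 + 3 = 1)
Z(x) = -5 (Z(x) = ((3 - 1*(-2))*(-1))*1 = ((3 + 2)*(-1))*1 = (5*(-1))*1 = -5*1 = -5)
Z(10)/41584 - 13177/l(216) = -5/41584 - 13177/(3/2 + (½)*216) = -5*1/41584 - 13177/(3/2 + 108) = -5/41584 - 13177/219/2 = -5/41584 - 13177*2/219 = -5/41584 - 26354/219 = -1095905831/9106896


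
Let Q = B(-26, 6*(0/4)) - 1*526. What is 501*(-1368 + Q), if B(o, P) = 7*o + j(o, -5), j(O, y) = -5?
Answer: -1042581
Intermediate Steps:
B(o, P) = -5 + 7*o (B(o, P) = 7*o - 5 = -5 + 7*o)
Q = -713 (Q = (-5 + 7*(-26)) - 1*526 = (-5 - 182) - 526 = -187 - 526 = -713)
501*(-1368 + Q) = 501*(-1368 - 713) = 501*(-2081) = -1042581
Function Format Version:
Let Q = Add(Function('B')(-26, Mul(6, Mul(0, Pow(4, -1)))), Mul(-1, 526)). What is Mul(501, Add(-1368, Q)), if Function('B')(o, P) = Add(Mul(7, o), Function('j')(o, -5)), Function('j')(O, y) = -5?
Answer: -1042581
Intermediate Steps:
Function('B')(o, P) = Add(-5, Mul(7, o)) (Function('B')(o, P) = Add(Mul(7, o), -5) = Add(-5, Mul(7, o)))
Q = -713 (Q = Add(Add(-5, Mul(7, -26)), Mul(-1, 526)) = Add(Add(-5, -182), -526) = Add(-187, -526) = -713)
Mul(501, Add(-1368, Q)) = Mul(501, Add(-1368, -713)) = Mul(501, -2081) = -1042581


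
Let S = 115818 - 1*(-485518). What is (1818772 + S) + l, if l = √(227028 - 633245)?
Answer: 2420108 + I*√406217 ≈ 2.4201e+6 + 637.35*I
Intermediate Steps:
l = I*√406217 (l = √(-406217) = I*√406217 ≈ 637.35*I)
S = 601336 (S = 115818 + 485518 = 601336)
(1818772 + S) + l = (1818772 + 601336) + I*√406217 = 2420108 + I*√406217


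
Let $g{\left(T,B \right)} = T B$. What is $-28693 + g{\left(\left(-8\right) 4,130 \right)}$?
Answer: $-32853$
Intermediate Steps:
$g{\left(T,B \right)} = B T$
$-28693 + g{\left(\left(-8\right) 4,130 \right)} = -28693 + 130 \left(\left(-8\right) 4\right) = -28693 + 130 \left(-32\right) = -28693 - 4160 = -32853$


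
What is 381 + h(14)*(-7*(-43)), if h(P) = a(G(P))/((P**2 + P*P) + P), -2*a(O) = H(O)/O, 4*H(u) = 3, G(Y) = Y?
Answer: 2474847/6496 ≈ 380.98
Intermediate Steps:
H(u) = 3/4 (H(u) = (1/4)*3 = 3/4)
a(O) = -3/(8*O)
h(P) = -3/(8*P*(P + 2*P**2)) (h(P) = (-3/(8*P))/((P**2 + P*P) + P) = (-3/(8*P))/((P**2 + P**2) + P) = (-3/(8*P))/(2*P**2 + P) = (-3/(8*P))/(P + 2*P**2) = -3/(8*P*(P + 2*P**2)))
381 + h(14)*(-7*(-43)) = 381 + (-3/8/(14**2*(1 + 2*14)))*(-7*(-43)) = 381 - 3/8*1/196/(1 + 28)*301 = 381 - 3/8*1/196/29*301 = 381 - 3/8*1/196*1/29*301 = 381 - 3/45472*301 = 381 - 129/6496 = 2474847/6496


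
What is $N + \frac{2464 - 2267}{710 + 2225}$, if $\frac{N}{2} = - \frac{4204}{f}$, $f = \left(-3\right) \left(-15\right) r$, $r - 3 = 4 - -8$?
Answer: $- \frac{4908901}{396225} \approx -12.389$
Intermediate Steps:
$r = 15$ ($r = 3 + \left(4 - -8\right) = 3 + \left(4 + 8\right) = 3 + 12 = 15$)
$f = 675$ ($f = \left(-3\right) \left(-15\right) 15 = 45 \cdot 15 = 675$)
$N = - \frac{8408}{675}$ ($N = 2 \left(- \frac{4204}{675}\right) = - \frac{8408}{675} \approx -12.456$)
$N + \frac{2464 - 2267}{710 + 2225} = - \frac{8408}{675} + \frac{2464 - 2267}{710 + 2225} = - \frac{8408}{675} + \frac{197}{2935} = - \frac{4908901}{396225}$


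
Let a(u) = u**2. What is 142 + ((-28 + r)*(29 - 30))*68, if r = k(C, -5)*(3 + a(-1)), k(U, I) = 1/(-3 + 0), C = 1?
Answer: 6410/3 ≈ 2136.7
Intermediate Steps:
k(U, I) = -1/3 (k(U, I) = 1/(-3) = -1/3)
r = -4/3 (r = -(3 + (-1)**2)/3 = -(3 + 1)/3 = -1/3*4 = -4/3 ≈ -1.3333)
142 + ((-28 + r)*(29 - 30))*68 = 142 + ((-28 - 4/3)*(29 - 30))*68 = 142 - 88/3*(-1)*68 = 142 + (88/3)*68 = 142 + 5984/3 = 6410/3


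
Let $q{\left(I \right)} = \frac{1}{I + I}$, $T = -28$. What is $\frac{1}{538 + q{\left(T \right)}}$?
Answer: $\frac{56}{30127} \approx 0.0018588$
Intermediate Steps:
$q{\left(I \right)} = \frac{1}{2 I}$
$\frac{1}{538 + q{\left(T \right)}} = \frac{1}{538 + \frac{1}{2 \left(-28\right)}} = \frac{1}{538 + \frac{1}{2} \left(- \frac{1}{28}\right)} = \frac{1}{538 - \frac{1}{56}} = \frac{1}{\frac{30127}{56}} = \frac{56}{30127}$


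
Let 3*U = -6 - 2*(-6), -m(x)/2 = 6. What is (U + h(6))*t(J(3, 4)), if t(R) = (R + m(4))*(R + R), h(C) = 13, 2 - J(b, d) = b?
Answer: 390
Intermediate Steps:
J(b, d) = 2 - b
m(x) = -12 (m(x) = -2*6 = -12)
U = 2 (U = (-6 - 2*(-6))/3 = (-6 + 12)/3 = (1/3)*6 = 2)
t(R) = 2*R*(-12 + R) (t(R) = (R - 12)*(R + R) = (-12 + R)*(2*R) = 2*R*(-12 + R))
(U + h(6))*t(J(3, 4)) = (2 + 13)*(2*(2 - 1*3)*(-12 + (2 - 1*3))) = 15*(2*(2 - 3)*(-12 + (2 - 3))) = 15*(2*(-1)*(-12 - 1)) = 15*(2*(-1)*(-13)) = 15*26 = 390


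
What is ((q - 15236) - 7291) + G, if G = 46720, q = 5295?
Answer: 29488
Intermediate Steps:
((q - 15236) - 7291) + G = ((5295 - 15236) - 7291) + 46720 = (-9941 - 7291) + 46720 = -17232 + 46720 = 29488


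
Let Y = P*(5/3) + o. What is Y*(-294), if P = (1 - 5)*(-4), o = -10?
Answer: -4900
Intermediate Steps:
P = 16 (P = -4*(-4) = 16)
Y = 50/3 (Y = 16*(5/3) - 10 = 80/3 - 10 = 50/3 ≈ 16.667)
Y*(-294) = (50/3)*(-294) = -4900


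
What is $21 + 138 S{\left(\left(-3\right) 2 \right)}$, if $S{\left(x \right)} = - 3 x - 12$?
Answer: $849$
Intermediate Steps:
$S{\left(x \right)} = -12 - 3 x$
$21 + 138 S{\left(\left(-3\right) 2 \right)} = 21 + 138 \left(-12 - 3 \left(\left(-3\right) 2\right)\right) = 21 + 138 \left(-12 - -18\right) = 21 + 138 \left(-12 + 18\right) = 21 + 138 \cdot 6 = 21 + 828 = 849$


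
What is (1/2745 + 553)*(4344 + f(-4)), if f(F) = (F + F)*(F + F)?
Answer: 6691282288/2745 ≈ 2.4376e+6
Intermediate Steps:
f(F) = 4*F² (f(F) = (2*F)*(2*F) = 4*F²)
(1/2745 + 553)*(4344 + f(-4)) = (1/2745 + 553)*(4344 + 4*(-4)²) = (1/2745 + 553)*(4344 + 4*16) = 1517986*(4344 + 64)/2745 = (1517986/2745)*4408 = 6691282288/2745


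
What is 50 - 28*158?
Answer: -4374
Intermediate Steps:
50 - 28*158 = 50 - 4424 = -4374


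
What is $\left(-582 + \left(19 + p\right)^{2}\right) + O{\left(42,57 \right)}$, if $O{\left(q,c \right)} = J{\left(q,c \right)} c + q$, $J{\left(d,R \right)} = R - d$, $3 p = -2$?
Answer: $\frac{5860}{9} \approx 651.11$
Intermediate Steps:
$p = - \frac{2}{3}$ ($p = \frac{1}{3} \left(-2\right) = - \frac{2}{3} \approx -0.66667$)
$O{\left(q,c \right)} = q + c \left(c - q\right)$ ($O{\left(q,c \right)} = \left(c - q\right) c + q = c \left(c - q\right) + q = q + c \left(c - q\right)$)
$\left(-582 + \left(19 + p\right)^{2}\right) + O{\left(42,57 \right)} = \left(-582 + \left(19 - \frac{2}{3}\right)^{2}\right) + \left(42 + 57 \left(57 - 42\right)\right) = \left(-582 + \left(\frac{55}{3}\right)^{2}\right) + \left(42 + 57 \left(57 - 42\right)\right) = \left(-582 + \frac{3025}{9}\right) + \left(42 + 57 \cdot 15\right) = - \frac{2213}{9} + \left(42 + 855\right) = - \frac{2213}{9} + 897 = \frac{5860}{9}$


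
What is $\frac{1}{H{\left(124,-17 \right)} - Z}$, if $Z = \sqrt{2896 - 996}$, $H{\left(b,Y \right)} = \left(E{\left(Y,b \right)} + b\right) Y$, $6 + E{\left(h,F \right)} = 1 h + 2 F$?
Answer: $- \frac{5933}{35198589} + \frac{10 \sqrt{19}}{35198589} \approx -0.00016732$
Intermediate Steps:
$E{\left(h,F \right)} = -6 + h + 2 F$ ($E{\left(h,F \right)} = -6 + \left(1 h + 2 F\right) = -6 + \left(h + 2 F\right) = -6 + h + 2 F$)
$H{\left(b,Y \right)} = Y \left(-6 + Y + 3 b\right)$ ($H{\left(b,Y \right)} = \left(\left(-6 + Y + 2 b\right) + b\right) Y = \left(-6 + Y + 3 b\right) Y = Y \left(-6 + Y + 3 b\right)$)
$Z = 10 \sqrt{19}$ ($Z = \sqrt{1900} = 10 \sqrt{19} \approx 43.589$)
$\frac{1}{H{\left(124,-17 \right)} - Z} = \frac{1}{- 17 \left(-6 - 17 + 3 \cdot 124\right) - 10 \sqrt{19}} = \frac{1}{- 17 \left(-6 - 17 + 372\right) - 10 \sqrt{19}} = \frac{1}{\left(-17\right) 349 - 10 \sqrt{19}} = \frac{1}{-5933 - 10 \sqrt{19}}$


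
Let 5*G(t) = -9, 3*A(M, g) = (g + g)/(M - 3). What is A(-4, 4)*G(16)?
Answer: 24/35 ≈ 0.68571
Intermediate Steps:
A(M, g) = 2*g/(3*(-3 + M)) (A(M, g) = ((g + g)/(M - 3))/3 = ((2*g)/(-3 + M))/3 = (2*g/(-3 + M))/3 = 2*g/(3*(-3 + M)))
G(t) = -9/5 (G(t) = (1/5)*(-9) = -9/5)
A(-4, 4)*G(16) = ((2/3)*4/(-3 - 4))*(-9/5) = ((2/3)*4/(-7))*(-9/5) = ((2/3)*4*(-1/7))*(-9/5) = -8/21*(-9/5) = 24/35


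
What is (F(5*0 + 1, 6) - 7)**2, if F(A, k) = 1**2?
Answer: 36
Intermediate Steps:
F(A, k) = 1
(F(5*0 + 1, 6) - 7)**2 = (1 - 7)**2 = (-6)**2 = 36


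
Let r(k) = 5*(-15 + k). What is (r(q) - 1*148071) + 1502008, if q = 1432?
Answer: 1361022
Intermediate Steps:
r(k) = -75 + 5*k
(r(q) - 1*148071) + 1502008 = ((-75 + 5*1432) - 1*148071) + 1502008 = ((-75 + 7160) - 148071) + 1502008 = (7085 - 148071) + 1502008 = -140986 + 1502008 = 1361022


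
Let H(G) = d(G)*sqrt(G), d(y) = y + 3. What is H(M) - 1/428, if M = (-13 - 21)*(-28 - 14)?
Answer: -1/428 + 2862*sqrt(357) ≈ 54076.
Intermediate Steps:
M = 1428 (M = -34*(-42) = 1428)
d(y) = 3 + y
H(G) = sqrt(G)*(3 + G) (H(G) = (3 + G)*sqrt(G) = sqrt(G)*(3 + G))
H(M) - 1/428 = sqrt(1428)*(3 + 1428) - 1/428 = (2*sqrt(357))*1431 - 1*1/428 = 2862*sqrt(357) - 1/428 = -1/428 + 2862*sqrt(357)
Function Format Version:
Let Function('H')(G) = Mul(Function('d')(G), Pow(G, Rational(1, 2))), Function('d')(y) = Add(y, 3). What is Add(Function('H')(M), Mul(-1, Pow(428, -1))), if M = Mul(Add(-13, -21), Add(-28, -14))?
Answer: Add(Rational(-1, 428), Mul(2862, Pow(357, Rational(1, 2)))) ≈ 54076.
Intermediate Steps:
M = 1428 (M = Mul(-34, -42) = 1428)
Function('d')(y) = Add(3, y)
Function('H')(G) = Mul(Pow(G, Rational(1, 2)), Add(3, G)) (Function('H')(G) = Mul(Add(3, G), Pow(G, Rational(1, 2))) = Mul(Pow(G, Rational(1, 2)), Add(3, G)))
Add(Function('H')(M), Mul(-1, Pow(428, -1))) = Add(Mul(Pow(1428, Rational(1, 2)), Add(3, 1428)), Mul(-1, Pow(428, -1))) = Add(Mul(Mul(2, Pow(357, Rational(1, 2))), 1431), Mul(-1, Rational(1, 428))) = Add(Mul(2862, Pow(357, Rational(1, 2))), Rational(-1, 428)) = Add(Rational(-1, 428), Mul(2862, Pow(357, Rational(1, 2))))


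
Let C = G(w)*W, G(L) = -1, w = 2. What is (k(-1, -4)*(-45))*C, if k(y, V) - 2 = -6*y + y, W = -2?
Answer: -630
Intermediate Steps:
k(y, V) = 2 - 5*y (k(y, V) = 2 + (-6*y + y) = 2 - 5*y)
C = 2 (C = -1*(-2) = 2)
(k(-1, -4)*(-45))*C = ((2 - 5*(-1))*(-45))*2 = ((2 + 5)*(-45))*2 = (7*(-45))*2 = -315*2 = -630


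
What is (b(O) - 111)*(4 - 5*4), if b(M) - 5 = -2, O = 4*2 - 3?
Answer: 1728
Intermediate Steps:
O = 5 (O = 8 - 3 = 5)
b(M) = 3 (b(M) = 5 - 2 = 3)
(b(O) - 111)*(4 - 5*4) = (3 - 111)*(4 - 5*4) = -108*(4 - 20) = -108*(-16) = 1728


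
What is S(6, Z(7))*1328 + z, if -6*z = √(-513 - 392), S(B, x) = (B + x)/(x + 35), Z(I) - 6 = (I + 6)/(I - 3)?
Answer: 81008/177 - I*√905/6 ≈ 457.67 - 5.0139*I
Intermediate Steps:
Z(I) = 6 + (6 + I)/(-3 + I) (Z(I) = 6 + (I + 6)/(I - 3) = 6 + (6 + I)/(-3 + I))
S(B, x) = (B + x)/(35 + x)
z = -I*√905/6 (z = -√(-513 - 392)/6 = -I*√905/6 ≈ -5.0139*I)
S(6, Z(7))*1328 + z = ((6 + (-12 + 7*7)/(-3 + 7))/(35 + (-12 + 7*7)/(-3 + 7)))*1328 - I*√905/6 = ((6 + (-12 + 49)/4)/(35 + (-12 + 49)/4))*1328 - I*√905/6 = ((6 + (¼)*37)/(35 + (¼)*37))*1328 - I*√905/6 = ((6 + 37/4)/(35 + 37/4))*1328 - I*√905/6 = ((61/4)/(177/4))*1328 - I*√905/6 = ((4/177)*(61/4))*1328 - I*√905/6 = (61/177)*1328 - I*√905/6 = 81008/177 - I*√905/6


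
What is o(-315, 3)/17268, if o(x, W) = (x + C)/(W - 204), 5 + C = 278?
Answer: 7/578478 ≈ 1.2101e-5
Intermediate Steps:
C = 273 (C = -5 + 278 = 273)
o(x, W) = (273 + x)/(-204 + W) (o(x, W) = (x + 273)/(W - 204) = (273 + x)/(-204 + W))
o(-315, 3)/17268 = ((273 - 315)/(-204 + 3))/17268 = (-42/(-201))*(1/17268) = -1/201*(-42)*(1/17268) = (14/67)*(1/17268) = 7/578478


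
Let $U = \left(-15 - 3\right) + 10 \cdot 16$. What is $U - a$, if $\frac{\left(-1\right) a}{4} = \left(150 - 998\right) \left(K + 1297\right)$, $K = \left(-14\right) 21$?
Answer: $-3402034$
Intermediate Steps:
$K = -294$
$U = 142$ ($U = -18 + 160 = 142$)
$a = 3402176$ ($a = - 4 \left(150 - 998\right) \left(-294 + 1297\right) = - 4 \left(\left(-848\right) 1003\right) = \left(-4\right) \left(-850544\right) = 3402176$)
$U - a = 142 - 3402176 = -3402034$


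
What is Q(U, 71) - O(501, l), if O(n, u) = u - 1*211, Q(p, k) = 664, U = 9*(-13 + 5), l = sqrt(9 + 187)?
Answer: 861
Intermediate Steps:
l = 14 (l = sqrt(196) = 14)
U = -72 (U = 9*(-8) = -72)
O(n, u) = -211 + u (O(n, u) = u - 211 = -211 + u)
Q(U, 71) - O(501, l) = 664 - (-211 + 14) = 664 - 1*(-197) = 664 + 197 = 861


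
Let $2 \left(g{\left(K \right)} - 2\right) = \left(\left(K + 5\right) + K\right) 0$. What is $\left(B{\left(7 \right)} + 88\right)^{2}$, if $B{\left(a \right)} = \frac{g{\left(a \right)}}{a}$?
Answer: $\frac{381924}{49} \approx 7794.4$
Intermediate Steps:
$g{\left(K \right)} = 2$ ($g{\left(K \right)} = 2 + \frac{\left(\left(K + 5\right) + K\right) 0}{2} = 2 + \frac{\left(\left(5 + K\right) + K\right) 0}{2} = 2 + \frac{\left(5 + 2 K\right) 0}{2} = 2 + \frac{1}{2} \cdot 0 = 2 + 0 = 2$)
$B{\left(a \right)} = \frac{2}{a}$
$\left(B{\left(7 \right)} + 88\right)^{2} = \left(\frac{2}{7} + 88\right)^{2} = \left(\frac{618}{7}\right)^{2} = \frac{381924}{49}$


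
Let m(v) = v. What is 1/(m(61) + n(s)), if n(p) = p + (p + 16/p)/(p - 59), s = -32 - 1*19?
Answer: 5610/58717 ≈ 0.095543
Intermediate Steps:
s = -51 (s = -32 - 19 = -51)
n(p) = p + (p + 16/p)/(-59 + p)
1/(m(61) + n(s)) = 1/(61 + (16 + (-51)³ - 58*(-51)²)/((-51)*(-59 - 51))) = 1/(61 - 1/51*(16 - 132651 - 58*2601)/(-110)) = 1/(61 - 1/51*(-1/110)*(16 - 132651 - 150858)) = 1/(61 - 1/51*(-1/110)*(-283493)) = 1/(61 - 283493/5610) = 1/(58717/5610) = 5610/58717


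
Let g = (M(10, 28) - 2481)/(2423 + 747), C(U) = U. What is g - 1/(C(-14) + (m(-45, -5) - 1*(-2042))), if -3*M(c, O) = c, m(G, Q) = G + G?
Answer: -401484/511955 ≈ -0.78422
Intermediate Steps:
m(G, Q) = 2*G
M(c, O) = -c/3
g = -7453/9510 (g = (-⅓*10 - 2481)/(2423 + 747) = (-10/3 - 2481)/3170 = -7453/3*1/3170 = -7453/9510 ≈ -0.78370)
g - 1/(C(-14) + (m(-45, -5) - 1*(-2042))) = -7453/9510 - 1/(-14 + (2*(-45) - 1*(-2042))) = -7453/9510 - 1/(-14 + (-90 + 2042)) = -7453/9510 - 1/(-14 + 1952) = -7453/9510 - 1/1938 = -401484/511955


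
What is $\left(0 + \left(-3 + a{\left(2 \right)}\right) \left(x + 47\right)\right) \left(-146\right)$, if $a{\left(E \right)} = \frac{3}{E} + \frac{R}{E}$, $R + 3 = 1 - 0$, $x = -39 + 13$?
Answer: $7665$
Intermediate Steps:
$x = -26$
$R = -2$ ($R = -3 + \left(1 - 0\right) = -3 + \left(1 + 0\right) = -3 + 1 = -2$)
$a{\left(E \right)} = \frac{1}{E}$ ($a{\left(E \right)} = \frac{3}{E} - \frac{2}{E} = \frac{1}{E}$)
$\left(0 + \left(-3 + a{\left(2 \right)}\right) \left(x + 47\right)\right) \left(-146\right) = \left(0 + \left(-3 + \frac{1}{2}\right) \left(-26 + 47\right)\right) \left(-146\right) = \left(0 + \left(-3 + \frac{1}{2}\right) 21\right) \left(-146\right) = \left(0 - \frac{105}{2}\right) \left(-146\right) = \left(- \frac{105}{2}\right) \left(-146\right) = 7665$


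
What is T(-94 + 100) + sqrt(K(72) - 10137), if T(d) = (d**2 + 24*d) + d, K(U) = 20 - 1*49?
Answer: 186 + I*sqrt(10166) ≈ 186.0 + 100.83*I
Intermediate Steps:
K(U) = -29 (K(U) = 20 - 49 = -29)
T(d) = d**2 + 25*d
T(-94 + 100) + sqrt(K(72) - 10137) = (-94 + 100)*(25 + (-94 + 100)) + sqrt(-29 - 10137) = 6*(25 + 6) + sqrt(-10166) = 6*31 + I*sqrt(10166) = 186 + I*sqrt(10166)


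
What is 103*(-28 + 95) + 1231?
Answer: 8132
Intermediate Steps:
103*(-28 + 95) + 1231 = 103*67 + 1231 = 6901 + 1231 = 8132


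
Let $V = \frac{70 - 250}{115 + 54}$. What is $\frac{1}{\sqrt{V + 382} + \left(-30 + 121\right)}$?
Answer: $\frac{15379}{1335111} - \frac{13 \sqrt{64378}}{1335111} \approx 0.0090483$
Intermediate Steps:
$V = - \frac{180}{169} \approx -1.0651$
$\frac{1}{\sqrt{V + 382} + \left(-30 + 121\right)} = \frac{1}{\sqrt{- \frac{180}{169} + 382} + \left(-30 + 121\right)} = \frac{1}{\sqrt{\frac{64378}{169}} + 91} = \frac{1}{\frac{\sqrt{64378}}{13} + 91} = \frac{1}{91 + \frac{\sqrt{64378}}{13}}$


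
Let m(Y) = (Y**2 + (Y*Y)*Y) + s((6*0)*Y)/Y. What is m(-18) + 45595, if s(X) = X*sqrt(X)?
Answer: 40087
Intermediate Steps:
s(X) = X**(3/2)
m(Y) = Y**2 + Y**3 (m(Y) = (Y**2 + (Y*Y)*Y) + ((6*0)*Y)**(3/2)/Y = (Y**2 + Y**2*Y) + (0*Y)**(3/2)/Y = (Y**2 + Y**3) + 0**(3/2)/Y = (Y**2 + Y**3) + 0/Y = (Y**2 + Y**3) + 0 = Y**2 + Y**3)
m(-18) + 45595 = (-18)**2*(1 - 18) + 45595 = 324*(-17) + 45595 = -5508 + 45595 = 40087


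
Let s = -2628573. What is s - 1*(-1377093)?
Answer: -1251480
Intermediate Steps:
s - 1*(-1377093) = -2628573 - 1*(-1377093) = -2628573 + 1377093 = -1251480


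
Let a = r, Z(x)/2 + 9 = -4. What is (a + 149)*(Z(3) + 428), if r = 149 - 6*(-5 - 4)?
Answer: 141504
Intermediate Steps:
Z(x) = -26 (Z(x) = -18 + 2*(-4) = -18 - 8 = -26)
r = 203 (r = 149 - 6*(-9) = 149 + 54 = 203)
a = 203
(a + 149)*(Z(3) + 428) = (203 + 149)*(-26 + 428) = 352*402 = 141504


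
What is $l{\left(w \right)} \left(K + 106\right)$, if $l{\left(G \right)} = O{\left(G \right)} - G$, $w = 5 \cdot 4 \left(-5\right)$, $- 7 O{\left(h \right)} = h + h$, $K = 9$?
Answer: $\frac{103500}{7} \approx 14786.0$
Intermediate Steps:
$O{\left(h \right)} = - \frac{2 h}{7}$ ($O{\left(h \right)} = - \frac{h + h}{7} = - \frac{2 h}{7}$)
$w = -100$ ($w = 20 \left(-5\right) = -100$)
$l{\left(G \right)} = - \frac{9 G}{7}$ ($l{\left(G \right)} = - \frac{2 G}{7} - G = - \frac{9 G}{7}$)
$l{\left(w \right)} \left(K + 106\right) = \left(- \frac{9}{7}\right) \left(-100\right) \left(9 + 106\right) = \frac{900}{7} \cdot 115 = \frac{103500}{7}$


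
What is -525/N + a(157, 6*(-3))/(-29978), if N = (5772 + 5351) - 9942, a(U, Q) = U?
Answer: -15923867/35404018 ≈ -0.44978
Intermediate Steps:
N = 1181 (N = 11123 - 9942 = 1181)
-525/N + a(157, 6*(-3))/(-29978) = -525/1181 + 157/(-29978) = -525*1/1181 + 157*(-1/29978) = -525/1181 - 157/29978 = -15923867/35404018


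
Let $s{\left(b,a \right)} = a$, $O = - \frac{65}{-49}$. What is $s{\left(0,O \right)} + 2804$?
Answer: $\frac{137461}{49} \approx 2805.3$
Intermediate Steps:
$O = \frac{65}{49}$ ($O = \left(-65\right) \left(- \frac{1}{49}\right) = \frac{65}{49} \approx 1.3265$)
$s{\left(0,O \right)} + 2804 = \frac{65}{49} + 2804 = \frac{137461}{49}$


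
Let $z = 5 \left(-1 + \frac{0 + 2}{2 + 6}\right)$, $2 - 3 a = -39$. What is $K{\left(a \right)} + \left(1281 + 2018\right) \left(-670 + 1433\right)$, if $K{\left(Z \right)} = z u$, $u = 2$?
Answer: $\frac{5034259}{2} \approx 2.5171 \cdot 10^{6}$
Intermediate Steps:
$a = \frac{41}{3}$ ($a = \frac{2}{3} - -13 = \frac{2}{3} + 13 = \frac{41}{3} \approx 13.667$)
$z = - \frac{15}{4}$ ($z = 5 \left(-1 + \frac{2}{8}\right) = 5 \left(-1 + 2 \cdot \frac{1}{8}\right) = 5 \left(-1 + \frac{1}{4}\right) = 5 \left(- \frac{3}{4}\right) = - \frac{15}{4} \approx -3.75$)
$K{\left(Z \right)} = - \frac{15}{2}$ ($K{\left(Z \right)} = \left(- \frac{15}{4}\right) 2 = - \frac{15}{2}$)
$K{\left(a \right)} + \left(1281 + 2018\right) \left(-670 + 1433\right) = - \frac{15}{2} + \left(1281 + 2018\right) \left(-670 + 1433\right) = - \frac{15}{2} + 3299 \cdot 763 = - \frac{15}{2} + 2517137 = \frac{5034259}{2}$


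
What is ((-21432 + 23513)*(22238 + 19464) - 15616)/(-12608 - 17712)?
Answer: -43383123/15160 ≈ -2861.7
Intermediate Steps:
((-21432 + 23513)*(22238 + 19464) - 15616)/(-12608 - 17712) = (2081*41702 - 15616)/(-30320) = (86781862 - 15616)*(-1/30320) = 86766246*(-1/30320) = -43383123/15160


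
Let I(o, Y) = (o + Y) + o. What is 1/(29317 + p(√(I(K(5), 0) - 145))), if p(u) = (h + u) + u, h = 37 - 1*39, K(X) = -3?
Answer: 29315/859369829 - 2*I*√151/859369829 ≈ 3.4112e-5 - 2.8598e-8*I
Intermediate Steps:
h = -2 (h = 37 - 39 = -2)
I(o, Y) = Y + 2*o (I(o, Y) = (Y + o) + o = Y + 2*o)
p(u) = -2 + 2*u (p(u) = (-2 + u) + u = -2 + 2*u)
1/(29317 + p(√(I(K(5), 0) - 145))) = 1/(29317 + (-2 + 2*√((0 + 2*(-3)) - 145))) = 1/(29317 + (-2 + 2*√((0 - 6) - 145))) = 1/(29317 + (-2 + 2*√(-6 - 145))) = 1/(29317 + (-2 + 2*√(-151))) = 1/(29317 + (-2 + 2*(I*√151))) = 1/(29317 + (-2 + 2*I*√151)) = 1/(29315 + 2*I*√151)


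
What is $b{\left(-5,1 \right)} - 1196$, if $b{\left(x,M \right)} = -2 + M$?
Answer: $-1197$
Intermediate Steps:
$b{\left(-5,1 \right)} - 1196 = \left(-2 + 1\right) - 1196 = -1 - 1196 = -1197$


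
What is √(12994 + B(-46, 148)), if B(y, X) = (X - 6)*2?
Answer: √13278 ≈ 115.23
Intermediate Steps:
B(y, X) = -12 + 2*X (B(y, X) = (-6 + X)*2 = -12 + 2*X)
√(12994 + B(-46, 148)) = √(12994 + (-12 + 2*148)) = √(12994 + (-12 + 296)) = √(12994 + 284) = √13278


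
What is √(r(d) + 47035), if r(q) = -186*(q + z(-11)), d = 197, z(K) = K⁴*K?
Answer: √29965879 ≈ 5474.1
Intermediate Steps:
z(K) = K⁵
r(q) = 29955486 - 186*q (r(q) = -186*(q + (-11)⁵) = -186*(q - 161051) = -186*(-161051 + q) = 29955486 - 186*q)
√(r(d) + 47035) = √((29955486 - 186*197) + 47035) = √((29955486 - 36642) + 47035) = √(29918844 + 47035) = √29965879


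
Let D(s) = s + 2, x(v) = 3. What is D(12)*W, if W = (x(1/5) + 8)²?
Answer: 1694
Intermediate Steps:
D(s) = 2 + s
W = 121 (W = (3 + 8)² = 11² = 121)
D(12)*W = (2 + 12)*121 = 14*121 = 1694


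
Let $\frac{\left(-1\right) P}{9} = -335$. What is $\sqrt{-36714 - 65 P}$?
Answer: $i \sqrt{232689} \approx 482.38 i$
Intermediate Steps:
$P = 3015$ ($P = \left(-9\right) \left(-335\right) = 3015$)
$\sqrt{-36714 - 65 P} = \sqrt{-36714 - 195975} = \sqrt{-232689} = i \sqrt{232689}$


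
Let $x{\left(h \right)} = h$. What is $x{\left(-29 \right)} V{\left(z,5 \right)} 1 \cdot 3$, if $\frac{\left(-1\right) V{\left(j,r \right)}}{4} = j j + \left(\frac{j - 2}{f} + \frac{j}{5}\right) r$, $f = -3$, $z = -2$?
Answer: $3016$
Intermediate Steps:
$V{\left(j,r \right)} = - 4 j^{2} - 4 r \left(\frac{2}{3} - \frac{2 j}{15}\right)$ ($V{\left(j,r \right)} = - 4 \left(j j + \left(\frac{j - 2}{-3} + \frac{j}{5}\right) r\right) = - 4 \left(j^{2} + \left(\left(-2 + j\right) \left(- \frac{1}{3}\right) + j \frac{1}{5}\right) r\right) = - 4 \left(j^{2} + \left(\left(\frac{2}{3} - \frac{j}{3}\right) + \frac{j}{5}\right) r\right) = - 4 \left(j^{2} + \left(\frac{2}{3} - \frac{2 j}{15}\right) r\right) = - 4 \left(j^{2} + r \left(\frac{2}{3} - \frac{2 j}{15}\right)\right) = - 4 j^{2} - 4 r \left(\frac{2}{3} - \frac{2 j}{15}\right)$)
$x{\left(-29 \right)} V{\left(z,5 \right)} 1 \cdot 3 = - 29 \left(- 4 \left(-2\right)^{2} - \frac{40}{3} + \frac{8}{15} \left(-2\right) 5\right) 1 \cdot 3 = - 29 \left(\left(-4\right) 4 - \frac{40}{3} - \frac{16}{3}\right) 1 \cdot 3 = - 29 \left(-16 - \frac{40}{3} - \frac{16}{3}\right) 1 \cdot 3 = - 29 \left(- \frac{104}{3}\right) 1 \cdot 3 = - 29 \left(\left(- \frac{104}{3}\right) 3\right) = \left(-29\right) \left(-104\right) = 3016$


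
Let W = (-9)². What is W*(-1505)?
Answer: -121905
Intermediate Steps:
W = 81
W*(-1505) = 81*(-1505) = -121905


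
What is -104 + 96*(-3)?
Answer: -392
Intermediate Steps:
-104 + 96*(-3) = -104 - 288 = -392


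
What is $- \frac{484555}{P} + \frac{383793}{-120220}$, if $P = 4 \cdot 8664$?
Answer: $- \frac{17888483077}{1041586080} \approx -17.174$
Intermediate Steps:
$P = 34656$
$- \frac{484555}{P} + \frac{383793}{-120220} = - \frac{484555}{34656} + \frac{383793}{-120220} = \left(-484555\right) \frac{1}{34656} + 383793 \left(- \frac{1}{120220}\right) = - \frac{484555}{34656} - \frac{383793}{120220} = - \frac{17888483077}{1041586080}$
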